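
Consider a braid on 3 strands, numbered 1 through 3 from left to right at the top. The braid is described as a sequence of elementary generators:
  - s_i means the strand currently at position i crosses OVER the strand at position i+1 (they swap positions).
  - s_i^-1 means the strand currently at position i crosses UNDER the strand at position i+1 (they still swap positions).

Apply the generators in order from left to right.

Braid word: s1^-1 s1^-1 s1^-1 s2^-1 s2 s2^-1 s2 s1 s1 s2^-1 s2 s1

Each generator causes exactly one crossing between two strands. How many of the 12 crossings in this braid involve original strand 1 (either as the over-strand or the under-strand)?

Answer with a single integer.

Gen 1: crossing 1x2. Involves strand 1? yes. Count so far: 1
Gen 2: crossing 2x1. Involves strand 1? yes. Count so far: 2
Gen 3: crossing 1x2. Involves strand 1? yes. Count so far: 3
Gen 4: crossing 1x3. Involves strand 1? yes. Count so far: 4
Gen 5: crossing 3x1. Involves strand 1? yes. Count so far: 5
Gen 6: crossing 1x3. Involves strand 1? yes. Count so far: 6
Gen 7: crossing 3x1. Involves strand 1? yes. Count so far: 7
Gen 8: crossing 2x1. Involves strand 1? yes. Count so far: 8
Gen 9: crossing 1x2. Involves strand 1? yes. Count so far: 9
Gen 10: crossing 1x3. Involves strand 1? yes. Count so far: 10
Gen 11: crossing 3x1. Involves strand 1? yes. Count so far: 11
Gen 12: crossing 2x1. Involves strand 1? yes. Count so far: 12

Answer: 12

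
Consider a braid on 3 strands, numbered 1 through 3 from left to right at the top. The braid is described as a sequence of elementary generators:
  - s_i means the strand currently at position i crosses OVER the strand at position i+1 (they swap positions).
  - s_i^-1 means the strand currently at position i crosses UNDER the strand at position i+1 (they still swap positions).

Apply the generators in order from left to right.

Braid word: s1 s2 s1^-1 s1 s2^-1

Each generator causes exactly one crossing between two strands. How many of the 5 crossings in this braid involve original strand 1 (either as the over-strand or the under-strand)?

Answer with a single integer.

Gen 1: crossing 1x2. Involves strand 1? yes. Count so far: 1
Gen 2: crossing 1x3. Involves strand 1? yes. Count so far: 2
Gen 3: crossing 2x3. Involves strand 1? no. Count so far: 2
Gen 4: crossing 3x2. Involves strand 1? no. Count so far: 2
Gen 5: crossing 3x1. Involves strand 1? yes. Count so far: 3

Answer: 3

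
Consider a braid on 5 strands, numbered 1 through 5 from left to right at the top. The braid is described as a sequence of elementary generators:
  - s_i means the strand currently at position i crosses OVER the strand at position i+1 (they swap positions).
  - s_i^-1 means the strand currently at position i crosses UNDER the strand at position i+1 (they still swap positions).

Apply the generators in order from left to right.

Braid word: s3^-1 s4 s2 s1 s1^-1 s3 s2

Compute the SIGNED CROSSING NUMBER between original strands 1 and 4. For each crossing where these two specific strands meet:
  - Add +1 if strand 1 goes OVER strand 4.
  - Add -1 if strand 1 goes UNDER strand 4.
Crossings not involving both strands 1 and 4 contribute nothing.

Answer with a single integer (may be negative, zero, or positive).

Answer: 2

Derivation:
Gen 1: crossing 3x4. Both 1&4? no. Sum: 0
Gen 2: crossing 3x5. Both 1&4? no. Sum: 0
Gen 3: crossing 2x4. Both 1&4? no. Sum: 0
Gen 4: 1 over 4. Both 1&4? yes. Contrib: +1. Sum: 1
Gen 5: 4 under 1. Both 1&4? yes. Contrib: +1. Sum: 2
Gen 6: crossing 2x5. Both 1&4? no. Sum: 2
Gen 7: crossing 4x5. Both 1&4? no. Sum: 2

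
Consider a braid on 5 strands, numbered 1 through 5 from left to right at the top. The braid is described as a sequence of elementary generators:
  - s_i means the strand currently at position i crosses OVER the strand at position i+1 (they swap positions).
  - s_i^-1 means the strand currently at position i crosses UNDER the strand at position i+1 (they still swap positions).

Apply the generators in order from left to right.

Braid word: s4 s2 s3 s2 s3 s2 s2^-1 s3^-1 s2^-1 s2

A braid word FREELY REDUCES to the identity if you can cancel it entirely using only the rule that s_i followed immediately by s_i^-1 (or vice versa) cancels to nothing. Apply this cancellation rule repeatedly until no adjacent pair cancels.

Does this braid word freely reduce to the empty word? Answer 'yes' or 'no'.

Gen 1 (s4): push. Stack: [s4]
Gen 2 (s2): push. Stack: [s4 s2]
Gen 3 (s3): push. Stack: [s4 s2 s3]
Gen 4 (s2): push. Stack: [s4 s2 s3 s2]
Gen 5 (s3): push. Stack: [s4 s2 s3 s2 s3]
Gen 6 (s2): push. Stack: [s4 s2 s3 s2 s3 s2]
Gen 7 (s2^-1): cancels prior s2. Stack: [s4 s2 s3 s2 s3]
Gen 8 (s3^-1): cancels prior s3. Stack: [s4 s2 s3 s2]
Gen 9 (s2^-1): cancels prior s2. Stack: [s4 s2 s3]
Gen 10 (s2): push. Stack: [s4 s2 s3 s2]
Reduced word: s4 s2 s3 s2

Answer: no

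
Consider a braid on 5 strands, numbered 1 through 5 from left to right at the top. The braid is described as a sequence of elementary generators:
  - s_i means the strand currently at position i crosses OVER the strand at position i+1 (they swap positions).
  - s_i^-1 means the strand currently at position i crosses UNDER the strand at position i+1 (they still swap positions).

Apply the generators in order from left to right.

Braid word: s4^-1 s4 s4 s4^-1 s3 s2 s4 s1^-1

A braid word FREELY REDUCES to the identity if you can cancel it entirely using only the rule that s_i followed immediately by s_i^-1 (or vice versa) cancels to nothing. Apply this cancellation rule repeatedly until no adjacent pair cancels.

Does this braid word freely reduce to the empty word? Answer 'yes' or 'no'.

Gen 1 (s4^-1): push. Stack: [s4^-1]
Gen 2 (s4): cancels prior s4^-1. Stack: []
Gen 3 (s4): push. Stack: [s4]
Gen 4 (s4^-1): cancels prior s4. Stack: []
Gen 5 (s3): push. Stack: [s3]
Gen 6 (s2): push. Stack: [s3 s2]
Gen 7 (s4): push. Stack: [s3 s2 s4]
Gen 8 (s1^-1): push. Stack: [s3 s2 s4 s1^-1]
Reduced word: s3 s2 s4 s1^-1

Answer: no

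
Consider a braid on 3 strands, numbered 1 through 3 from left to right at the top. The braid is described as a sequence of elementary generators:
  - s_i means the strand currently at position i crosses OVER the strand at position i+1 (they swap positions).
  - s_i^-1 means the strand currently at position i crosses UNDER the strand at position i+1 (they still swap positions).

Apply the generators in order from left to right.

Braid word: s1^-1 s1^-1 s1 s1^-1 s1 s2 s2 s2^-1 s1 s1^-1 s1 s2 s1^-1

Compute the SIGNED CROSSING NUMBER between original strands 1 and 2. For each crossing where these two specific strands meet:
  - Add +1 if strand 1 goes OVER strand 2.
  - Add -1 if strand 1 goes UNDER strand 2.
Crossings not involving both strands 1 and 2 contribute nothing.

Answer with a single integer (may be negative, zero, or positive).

Gen 1: 1 under 2. Both 1&2? yes. Contrib: -1. Sum: -1
Gen 2: 2 under 1. Both 1&2? yes. Contrib: +1. Sum: 0
Gen 3: 1 over 2. Both 1&2? yes. Contrib: +1. Sum: 1
Gen 4: 2 under 1. Both 1&2? yes. Contrib: +1. Sum: 2
Gen 5: 1 over 2. Both 1&2? yes. Contrib: +1. Sum: 3
Gen 6: crossing 1x3. Both 1&2? no. Sum: 3
Gen 7: crossing 3x1. Both 1&2? no. Sum: 3
Gen 8: crossing 1x3. Both 1&2? no. Sum: 3
Gen 9: crossing 2x3. Both 1&2? no. Sum: 3
Gen 10: crossing 3x2. Both 1&2? no. Sum: 3
Gen 11: crossing 2x3. Both 1&2? no. Sum: 3
Gen 12: 2 over 1. Both 1&2? yes. Contrib: -1. Sum: 2
Gen 13: crossing 3x1. Both 1&2? no. Sum: 2

Answer: 2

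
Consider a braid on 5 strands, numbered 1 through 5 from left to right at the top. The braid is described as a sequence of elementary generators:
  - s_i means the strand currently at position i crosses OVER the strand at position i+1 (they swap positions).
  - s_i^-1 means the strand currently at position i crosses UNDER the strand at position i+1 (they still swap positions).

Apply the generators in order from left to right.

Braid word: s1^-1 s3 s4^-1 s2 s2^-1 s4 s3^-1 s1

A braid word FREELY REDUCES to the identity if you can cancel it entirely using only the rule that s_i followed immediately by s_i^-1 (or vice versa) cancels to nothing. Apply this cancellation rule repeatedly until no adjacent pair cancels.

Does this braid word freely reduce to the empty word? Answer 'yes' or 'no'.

Answer: yes

Derivation:
Gen 1 (s1^-1): push. Stack: [s1^-1]
Gen 2 (s3): push. Stack: [s1^-1 s3]
Gen 3 (s4^-1): push. Stack: [s1^-1 s3 s4^-1]
Gen 4 (s2): push. Stack: [s1^-1 s3 s4^-1 s2]
Gen 5 (s2^-1): cancels prior s2. Stack: [s1^-1 s3 s4^-1]
Gen 6 (s4): cancels prior s4^-1. Stack: [s1^-1 s3]
Gen 7 (s3^-1): cancels prior s3. Stack: [s1^-1]
Gen 8 (s1): cancels prior s1^-1. Stack: []
Reduced word: (empty)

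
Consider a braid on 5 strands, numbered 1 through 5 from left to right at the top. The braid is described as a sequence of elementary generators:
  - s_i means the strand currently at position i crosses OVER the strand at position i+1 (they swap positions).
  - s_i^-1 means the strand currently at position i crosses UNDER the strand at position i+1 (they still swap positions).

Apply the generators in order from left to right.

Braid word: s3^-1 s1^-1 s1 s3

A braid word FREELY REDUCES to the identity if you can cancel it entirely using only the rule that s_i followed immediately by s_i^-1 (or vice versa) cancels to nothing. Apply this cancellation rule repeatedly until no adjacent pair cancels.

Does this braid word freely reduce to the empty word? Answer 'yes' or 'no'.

Answer: yes

Derivation:
Gen 1 (s3^-1): push. Stack: [s3^-1]
Gen 2 (s1^-1): push. Stack: [s3^-1 s1^-1]
Gen 3 (s1): cancels prior s1^-1. Stack: [s3^-1]
Gen 4 (s3): cancels prior s3^-1. Stack: []
Reduced word: (empty)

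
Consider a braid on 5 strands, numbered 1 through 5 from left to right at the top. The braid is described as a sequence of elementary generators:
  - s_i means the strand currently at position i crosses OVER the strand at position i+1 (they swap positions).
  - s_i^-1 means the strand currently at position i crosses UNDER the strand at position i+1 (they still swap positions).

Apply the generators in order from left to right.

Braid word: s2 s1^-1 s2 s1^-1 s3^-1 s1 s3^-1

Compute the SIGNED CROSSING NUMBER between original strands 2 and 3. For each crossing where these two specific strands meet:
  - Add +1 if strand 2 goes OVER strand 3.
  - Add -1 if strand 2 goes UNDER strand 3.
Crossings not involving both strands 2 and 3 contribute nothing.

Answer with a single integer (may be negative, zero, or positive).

Answer: 3

Derivation:
Gen 1: 2 over 3. Both 2&3? yes. Contrib: +1. Sum: 1
Gen 2: crossing 1x3. Both 2&3? no. Sum: 1
Gen 3: crossing 1x2. Both 2&3? no. Sum: 1
Gen 4: 3 under 2. Both 2&3? yes. Contrib: +1. Sum: 2
Gen 5: crossing 1x4. Both 2&3? no. Sum: 2
Gen 6: 2 over 3. Both 2&3? yes. Contrib: +1. Sum: 3
Gen 7: crossing 4x1. Both 2&3? no. Sum: 3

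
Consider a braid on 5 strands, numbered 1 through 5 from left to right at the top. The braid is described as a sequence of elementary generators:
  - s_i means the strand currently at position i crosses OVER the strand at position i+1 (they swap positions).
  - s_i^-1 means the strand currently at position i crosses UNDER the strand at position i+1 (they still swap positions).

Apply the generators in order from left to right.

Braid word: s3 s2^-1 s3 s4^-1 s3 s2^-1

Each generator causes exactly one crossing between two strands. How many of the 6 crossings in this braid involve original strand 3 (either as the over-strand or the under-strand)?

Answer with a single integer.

Answer: 3

Derivation:
Gen 1: crossing 3x4. Involves strand 3? yes. Count so far: 1
Gen 2: crossing 2x4. Involves strand 3? no. Count so far: 1
Gen 3: crossing 2x3. Involves strand 3? yes. Count so far: 2
Gen 4: crossing 2x5. Involves strand 3? no. Count so far: 2
Gen 5: crossing 3x5. Involves strand 3? yes. Count so far: 3
Gen 6: crossing 4x5. Involves strand 3? no. Count so far: 3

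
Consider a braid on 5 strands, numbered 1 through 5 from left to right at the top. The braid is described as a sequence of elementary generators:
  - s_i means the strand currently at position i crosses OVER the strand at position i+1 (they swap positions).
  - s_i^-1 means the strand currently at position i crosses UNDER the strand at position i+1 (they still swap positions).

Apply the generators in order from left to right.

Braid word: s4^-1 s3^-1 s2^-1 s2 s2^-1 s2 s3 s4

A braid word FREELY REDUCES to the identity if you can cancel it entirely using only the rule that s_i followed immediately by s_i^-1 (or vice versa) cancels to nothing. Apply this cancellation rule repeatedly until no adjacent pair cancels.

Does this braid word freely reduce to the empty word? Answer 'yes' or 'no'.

Gen 1 (s4^-1): push. Stack: [s4^-1]
Gen 2 (s3^-1): push. Stack: [s4^-1 s3^-1]
Gen 3 (s2^-1): push. Stack: [s4^-1 s3^-1 s2^-1]
Gen 4 (s2): cancels prior s2^-1. Stack: [s4^-1 s3^-1]
Gen 5 (s2^-1): push. Stack: [s4^-1 s3^-1 s2^-1]
Gen 6 (s2): cancels prior s2^-1. Stack: [s4^-1 s3^-1]
Gen 7 (s3): cancels prior s3^-1. Stack: [s4^-1]
Gen 8 (s4): cancels prior s4^-1. Stack: []
Reduced word: (empty)

Answer: yes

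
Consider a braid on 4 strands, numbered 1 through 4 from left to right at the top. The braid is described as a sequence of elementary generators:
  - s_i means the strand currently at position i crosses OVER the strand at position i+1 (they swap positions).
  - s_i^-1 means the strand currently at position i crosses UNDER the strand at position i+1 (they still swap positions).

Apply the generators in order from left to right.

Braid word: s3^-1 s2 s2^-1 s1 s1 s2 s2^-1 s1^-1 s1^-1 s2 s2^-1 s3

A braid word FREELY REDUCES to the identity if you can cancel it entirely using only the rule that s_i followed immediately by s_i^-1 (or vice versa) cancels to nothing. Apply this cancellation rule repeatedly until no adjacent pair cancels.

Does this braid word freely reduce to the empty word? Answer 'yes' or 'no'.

Answer: yes

Derivation:
Gen 1 (s3^-1): push. Stack: [s3^-1]
Gen 2 (s2): push. Stack: [s3^-1 s2]
Gen 3 (s2^-1): cancels prior s2. Stack: [s3^-1]
Gen 4 (s1): push. Stack: [s3^-1 s1]
Gen 5 (s1): push. Stack: [s3^-1 s1 s1]
Gen 6 (s2): push. Stack: [s3^-1 s1 s1 s2]
Gen 7 (s2^-1): cancels prior s2. Stack: [s3^-1 s1 s1]
Gen 8 (s1^-1): cancels prior s1. Stack: [s3^-1 s1]
Gen 9 (s1^-1): cancels prior s1. Stack: [s3^-1]
Gen 10 (s2): push. Stack: [s3^-1 s2]
Gen 11 (s2^-1): cancels prior s2. Stack: [s3^-1]
Gen 12 (s3): cancels prior s3^-1. Stack: []
Reduced word: (empty)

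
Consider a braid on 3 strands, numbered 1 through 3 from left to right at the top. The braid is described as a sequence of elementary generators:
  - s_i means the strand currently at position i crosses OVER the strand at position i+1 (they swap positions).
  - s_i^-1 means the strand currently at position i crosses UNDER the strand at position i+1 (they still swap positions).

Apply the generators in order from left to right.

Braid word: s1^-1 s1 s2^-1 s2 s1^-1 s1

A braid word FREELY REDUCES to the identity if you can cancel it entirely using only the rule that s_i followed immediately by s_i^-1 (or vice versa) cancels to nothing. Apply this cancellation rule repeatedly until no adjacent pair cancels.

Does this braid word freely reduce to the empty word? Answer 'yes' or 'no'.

Answer: yes

Derivation:
Gen 1 (s1^-1): push. Stack: [s1^-1]
Gen 2 (s1): cancels prior s1^-1. Stack: []
Gen 3 (s2^-1): push. Stack: [s2^-1]
Gen 4 (s2): cancels prior s2^-1. Stack: []
Gen 5 (s1^-1): push. Stack: [s1^-1]
Gen 6 (s1): cancels prior s1^-1. Stack: []
Reduced word: (empty)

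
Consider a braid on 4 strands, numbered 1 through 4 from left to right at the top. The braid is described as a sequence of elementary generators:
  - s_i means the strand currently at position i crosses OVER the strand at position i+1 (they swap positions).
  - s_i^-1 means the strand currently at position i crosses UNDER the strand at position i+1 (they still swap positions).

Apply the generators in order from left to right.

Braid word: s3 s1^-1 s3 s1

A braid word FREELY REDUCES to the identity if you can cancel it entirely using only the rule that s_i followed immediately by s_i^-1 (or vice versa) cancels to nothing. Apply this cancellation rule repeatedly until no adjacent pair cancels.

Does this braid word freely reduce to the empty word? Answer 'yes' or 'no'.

Answer: no

Derivation:
Gen 1 (s3): push. Stack: [s3]
Gen 2 (s1^-1): push. Stack: [s3 s1^-1]
Gen 3 (s3): push. Stack: [s3 s1^-1 s3]
Gen 4 (s1): push. Stack: [s3 s1^-1 s3 s1]
Reduced word: s3 s1^-1 s3 s1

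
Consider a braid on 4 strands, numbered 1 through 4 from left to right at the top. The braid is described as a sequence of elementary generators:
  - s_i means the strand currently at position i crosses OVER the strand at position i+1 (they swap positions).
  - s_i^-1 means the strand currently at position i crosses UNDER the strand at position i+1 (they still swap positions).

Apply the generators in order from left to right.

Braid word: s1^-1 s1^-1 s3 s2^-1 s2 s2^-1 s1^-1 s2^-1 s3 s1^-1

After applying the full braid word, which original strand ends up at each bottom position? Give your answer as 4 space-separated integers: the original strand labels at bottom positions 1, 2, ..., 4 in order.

Answer: 2 4 3 1

Derivation:
Gen 1 (s1^-1): strand 1 crosses under strand 2. Perm now: [2 1 3 4]
Gen 2 (s1^-1): strand 2 crosses under strand 1. Perm now: [1 2 3 4]
Gen 3 (s3): strand 3 crosses over strand 4. Perm now: [1 2 4 3]
Gen 4 (s2^-1): strand 2 crosses under strand 4. Perm now: [1 4 2 3]
Gen 5 (s2): strand 4 crosses over strand 2. Perm now: [1 2 4 3]
Gen 6 (s2^-1): strand 2 crosses under strand 4. Perm now: [1 4 2 3]
Gen 7 (s1^-1): strand 1 crosses under strand 4. Perm now: [4 1 2 3]
Gen 8 (s2^-1): strand 1 crosses under strand 2. Perm now: [4 2 1 3]
Gen 9 (s3): strand 1 crosses over strand 3. Perm now: [4 2 3 1]
Gen 10 (s1^-1): strand 4 crosses under strand 2. Perm now: [2 4 3 1]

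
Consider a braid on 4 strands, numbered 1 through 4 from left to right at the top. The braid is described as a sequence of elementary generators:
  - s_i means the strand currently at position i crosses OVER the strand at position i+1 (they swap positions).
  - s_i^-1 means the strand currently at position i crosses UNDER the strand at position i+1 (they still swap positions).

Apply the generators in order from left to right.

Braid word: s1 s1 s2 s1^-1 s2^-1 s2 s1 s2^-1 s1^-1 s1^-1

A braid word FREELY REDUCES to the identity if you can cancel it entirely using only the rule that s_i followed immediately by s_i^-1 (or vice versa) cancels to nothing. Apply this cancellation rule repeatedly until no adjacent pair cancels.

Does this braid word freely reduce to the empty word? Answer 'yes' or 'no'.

Gen 1 (s1): push. Stack: [s1]
Gen 2 (s1): push. Stack: [s1 s1]
Gen 3 (s2): push. Stack: [s1 s1 s2]
Gen 4 (s1^-1): push. Stack: [s1 s1 s2 s1^-1]
Gen 5 (s2^-1): push. Stack: [s1 s1 s2 s1^-1 s2^-1]
Gen 6 (s2): cancels prior s2^-1. Stack: [s1 s1 s2 s1^-1]
Gen 7 (s1): cancels prior s1^-1. Stack: [s1 s1 s2]
Gen 8 (s2^-1): cancels prior s2. Stack: [s1 s1]
Gen 9 (s1^-1): cancels prior s1. Stack: [s1]
Gen 10 (s1^-1): cancels prior s1. Stack: []
Reduced word: (empty)

Answer: yes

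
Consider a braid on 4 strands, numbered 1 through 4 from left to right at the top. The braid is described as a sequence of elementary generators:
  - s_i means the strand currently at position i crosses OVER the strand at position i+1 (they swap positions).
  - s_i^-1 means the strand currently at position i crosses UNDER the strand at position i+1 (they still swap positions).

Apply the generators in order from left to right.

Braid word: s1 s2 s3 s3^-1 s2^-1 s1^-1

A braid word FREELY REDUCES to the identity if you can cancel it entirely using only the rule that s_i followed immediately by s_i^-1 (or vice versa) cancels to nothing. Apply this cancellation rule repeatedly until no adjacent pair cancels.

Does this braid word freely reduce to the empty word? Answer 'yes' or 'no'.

Gen 1 (s1): push. Stack: [s1]
Gen 2 (s2): push. Stack: [s1 s2]
Gen 3 (s3): push. Stack: [s1 s2 s3]
Gen 4 (s3^-1): cancels prior s3. Stack: [s1 s2]
Gen 5 (s2^-1): cancels prior s2. Stack: [s1]
Gen 6 (s1^-1): cancels prior s1. Stack: []
Reduced word: (empty)

Answer: yes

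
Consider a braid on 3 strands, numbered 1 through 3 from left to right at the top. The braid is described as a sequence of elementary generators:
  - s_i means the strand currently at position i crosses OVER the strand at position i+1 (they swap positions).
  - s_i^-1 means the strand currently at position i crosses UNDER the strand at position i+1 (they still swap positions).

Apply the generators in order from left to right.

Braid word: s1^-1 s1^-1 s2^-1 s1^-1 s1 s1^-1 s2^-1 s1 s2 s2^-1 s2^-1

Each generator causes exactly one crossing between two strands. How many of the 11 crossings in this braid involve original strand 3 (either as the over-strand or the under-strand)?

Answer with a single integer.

Answer: 8

Derivation:
Gen 1: crossing 1x2. Involves strand 3? no. Count so far: 0
Gen 2: crossing 2x1. Involves strand 3? no. Count so far: 0
Gen 3: crossing 2x3. Involves strand 3? yes. Count so far: 1
Gen 4: crossing 1x3. Involves strand 3? yes. Count so far: 2
Gen 5: crossing 3x1. Involves strand 3? yes. Count so far: 3
Gen 6: crossing 1x3. Involves strand 3? yes. Count so far: 4
Gen 7: crossing 1x2. Involves strand 3? no. Count so far: 4
Gen 8: crossing 3x2. Involves strand 3? yes. Count so far: 5
Gen 9: crossing 3x1. Involves strand 3? yes. Count so far: 6
Gen 10: crossing 1x3. Involves strand 3? yes. Count so far: 7
Gen 11: crossing 3x1. Involves strand 3? yes. Count so far: 8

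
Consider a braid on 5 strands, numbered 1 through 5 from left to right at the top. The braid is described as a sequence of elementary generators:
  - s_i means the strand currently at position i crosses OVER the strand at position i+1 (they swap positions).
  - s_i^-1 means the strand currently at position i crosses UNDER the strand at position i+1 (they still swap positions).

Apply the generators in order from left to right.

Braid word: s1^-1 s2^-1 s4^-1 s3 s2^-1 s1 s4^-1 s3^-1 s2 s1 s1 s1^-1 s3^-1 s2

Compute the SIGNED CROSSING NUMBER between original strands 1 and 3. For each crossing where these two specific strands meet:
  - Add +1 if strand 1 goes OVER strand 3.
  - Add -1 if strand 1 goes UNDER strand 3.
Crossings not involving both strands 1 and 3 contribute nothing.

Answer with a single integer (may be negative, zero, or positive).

Answer: -1

Derivation:
Gen 1: crossing 1x2. Both 1&3? no. Sum: 0
Gen 2: 1 under 3. Both 1&3? yes. Contrib: -1. Sum: -1
Gen 3: crossing 4x5. Both 1&3? no. Sum: -1
Gen 4: crossing 1x5. Both 1&3? no. Sum: -1
Gen 5: crossing 3x5. Both 1&3? no. Sum: -1
Gen 6: crossing 2x5. Both 1&3? no. Sum: -1
Gen 7: crossing 1x4. Both 1&3? no. Sum: -1
Gen 8: crossing 3x4. Both 1&3? no. Sum: -1
Gen 9: crossing 2x4. Both 1&3? no. Sum: -1
Gen 10: crossing 5x4. Both 1&3? no. Sum: -1
Gen 11: crossing 4x5. Both 1&3? no. Sum: -1
Gen 12: crossing 5x4. Both 1&3? no. Sum: -1
Gen 13: crossing 2x3. Both 1&3? no. Sum: -1
Gen 14: crossing 5x3. Both 1&3? no. Sum: -1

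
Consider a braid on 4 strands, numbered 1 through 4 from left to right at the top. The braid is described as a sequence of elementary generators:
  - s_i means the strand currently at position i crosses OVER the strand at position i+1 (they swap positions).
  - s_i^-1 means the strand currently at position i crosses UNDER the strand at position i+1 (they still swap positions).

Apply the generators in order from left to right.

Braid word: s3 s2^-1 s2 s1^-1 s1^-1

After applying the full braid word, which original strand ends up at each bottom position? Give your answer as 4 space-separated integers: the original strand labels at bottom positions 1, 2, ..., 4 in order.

Answer: 1 2 4 3

Derivation:
Gen 1 (s3): strand 3 crosses over strand 4. Perm now: [1 2 4 3]
Gen 2 (s2^-1): strand 2 crosses under strand 4. Perm now: [1 4 2 3]
Gen 3 (s2): strand 4 crosses over strand 2. Perm now: [1 2 4 3]
Gen 4 (s1^-1): strand 1 crosses under strand 2. Perm now: [2 1 4 3]
Gen 5 (s1^-1): strand 2 crosses under strand 1. Perm now: [1 2 4 3]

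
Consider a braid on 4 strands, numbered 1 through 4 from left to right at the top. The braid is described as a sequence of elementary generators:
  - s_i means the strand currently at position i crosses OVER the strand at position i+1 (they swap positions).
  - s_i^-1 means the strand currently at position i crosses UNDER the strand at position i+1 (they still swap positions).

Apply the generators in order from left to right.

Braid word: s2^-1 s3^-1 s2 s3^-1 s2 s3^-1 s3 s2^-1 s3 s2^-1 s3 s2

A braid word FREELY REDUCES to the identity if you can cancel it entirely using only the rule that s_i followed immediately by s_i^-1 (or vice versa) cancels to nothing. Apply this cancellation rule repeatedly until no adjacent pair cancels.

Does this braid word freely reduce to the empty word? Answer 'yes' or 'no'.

Gen 1 (s2^-1): push. Stack: [s2^-1]
Gen 2 (s3^-1): push. Stack: [s2^-1 s3^-1]
Gen 3 (s2): push. Stack: [s2^-1 s3^-1 s2]
Gen 4 (s3^-1): push. Stack: [s2^-1 s3^-1 s2 s3^-1]
Gen 5 (s2): push. Stack: [s2^-1 s3^-1 s2 s3^-1 s2]
Gen 6 (s3^-1): push. Stack: [s2^-1 s3^-1 s2 s3^-1 s2 s3^-1]
Gen 7 (s3): cancels prior s3^-1. Stack: [s2^-1 s3^-1 s2 s3^-1 s2]
Gen 8 (s2^-1): cancels prior s2. Stack: [s2^-1 s3^-1 s2 s3^-1]
Gen 9 (s3): cancels prior s3^-1. Stack: [s2^-1 s3^-1 s2]
Gen 10 (s2^-1): cancels prior s2. Stack: [s2^-1 s3^-1]
Gen 11 (s3): cancels prior s3^-1. Stack: [s2^-1]
Gen 12 (s2): cancels prior s2^-1. Stack: []
Reduced word: (empty)

Answer: yes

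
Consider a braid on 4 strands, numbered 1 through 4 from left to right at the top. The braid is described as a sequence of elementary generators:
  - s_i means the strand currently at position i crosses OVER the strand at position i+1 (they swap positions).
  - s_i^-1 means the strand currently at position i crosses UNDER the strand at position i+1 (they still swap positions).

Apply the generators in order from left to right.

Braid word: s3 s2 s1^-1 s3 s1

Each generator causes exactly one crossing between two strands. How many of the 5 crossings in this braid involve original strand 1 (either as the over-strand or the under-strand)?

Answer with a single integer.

Gen 1: crossing 3x4. Involves strand 1? no. Count so far: 0
Gen 2: crossing 2x4. Involves strand 1? no. Count so far: 0
Gen 3: crossing 1x4. Involves strand 1? yes. Count so far: 1
Gen 4: crossing 2x3. Involves strand 1? no. Count so far: 1
Gen 5: crossing 4x1. Involves strand 1? yes. Count so far: 2

Answer: 2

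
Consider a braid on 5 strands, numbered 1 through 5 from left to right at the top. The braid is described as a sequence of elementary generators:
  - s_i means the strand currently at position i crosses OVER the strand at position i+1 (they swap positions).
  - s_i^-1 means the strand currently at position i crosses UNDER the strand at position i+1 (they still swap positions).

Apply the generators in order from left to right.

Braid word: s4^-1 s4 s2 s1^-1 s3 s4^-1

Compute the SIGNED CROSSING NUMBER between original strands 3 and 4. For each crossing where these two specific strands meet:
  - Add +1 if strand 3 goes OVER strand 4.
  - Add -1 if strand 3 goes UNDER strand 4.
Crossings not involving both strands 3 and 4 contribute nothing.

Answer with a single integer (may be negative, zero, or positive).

Gen 1: crossing 4x5. Both 3&4? no. Sum: 0
Gen 2: crossing 5x4. Both 3&4? no. Sum: 0
Gen 3: crossing 2x3. Both 3&4? no. Sum: 0
Gen 4: crossing 1x3. Both 3&4? no. Sum: 0
Gen 5: crossing 2x4. Both 3&4? no. Sum: 0
Gen 6: crossing 2x5. Both 3&4? no. Sum: 0

Answer: 0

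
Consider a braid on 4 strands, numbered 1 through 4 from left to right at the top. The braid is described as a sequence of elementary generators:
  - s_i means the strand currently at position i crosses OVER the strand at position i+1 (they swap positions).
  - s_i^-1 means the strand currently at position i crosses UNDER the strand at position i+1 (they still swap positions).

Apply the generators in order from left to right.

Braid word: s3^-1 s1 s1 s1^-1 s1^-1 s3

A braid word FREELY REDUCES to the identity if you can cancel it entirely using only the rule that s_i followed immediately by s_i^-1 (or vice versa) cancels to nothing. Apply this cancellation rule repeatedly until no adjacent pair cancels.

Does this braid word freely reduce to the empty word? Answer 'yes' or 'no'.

Answer: yes

Derivation:
Gen 1 (s3^-1): push. Stack: [s3^-1]
Gen 2 (s1): push. Stack: [s3^-1 s1]
Gen 3 (s1): push. Stack: [s3^-1 s1 s1]
Gen 4 (s1^-1): cancels prior s1. Stack: [s3^-1 s1]
Gen 5 (s1^-1): cancels prior s1. Stack: [s3^-1]
Gen 6 (s3): cancels prior s3^-1. Stack: []
Reduced word: (empty)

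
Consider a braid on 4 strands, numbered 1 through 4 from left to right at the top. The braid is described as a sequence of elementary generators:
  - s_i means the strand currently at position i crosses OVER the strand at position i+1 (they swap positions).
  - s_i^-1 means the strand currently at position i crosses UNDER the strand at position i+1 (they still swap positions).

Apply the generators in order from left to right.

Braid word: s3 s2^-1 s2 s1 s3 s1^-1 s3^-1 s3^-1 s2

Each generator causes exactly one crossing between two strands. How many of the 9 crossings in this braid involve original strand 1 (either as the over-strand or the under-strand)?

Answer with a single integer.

Gen 1: crossing 3x4. Involves strand 1? no. Count so far: 0
Gen 2: crossing 2x4. Involves strand 1? no. Count so far: 0
Gen 3: crossing 4x2. Involves strand 1? no. Count so far: 0
Gen 4: crossing 1x2. Involves strand 1? yes. Count so far: 1
Gen 5: crossing 4x3. Involves strand 1? no. Count so far: 1
Gen 6: crossing 2x1. Involves strand 1? yes. Count so far: 2
Gen 7: crossing 3x4. Involves strand 1? no. Count so far: 2
Gen 8: crossing 4x3. Involves strand 1? no. Count so far: 2
Gen 9: crossing 2x3. Involves strand 1? no. Count so far: 2

Answer: 2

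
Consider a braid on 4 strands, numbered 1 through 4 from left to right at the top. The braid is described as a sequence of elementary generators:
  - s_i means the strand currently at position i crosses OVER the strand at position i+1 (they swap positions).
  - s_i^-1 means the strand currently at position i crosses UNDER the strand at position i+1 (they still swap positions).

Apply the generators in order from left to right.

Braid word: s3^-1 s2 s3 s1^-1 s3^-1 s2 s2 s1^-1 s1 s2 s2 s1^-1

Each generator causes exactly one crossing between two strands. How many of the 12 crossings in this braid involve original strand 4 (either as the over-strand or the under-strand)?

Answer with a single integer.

Gen 1: crossing 3x4. Involves strand 4? yes. Count so far: 1
Gen 2: crossing 2x4. Involves strand 4? yes. Count so far: 2
Gen 3: crossing 2x3. Involves strand 4? no. Count so far: 2
Gen 4: crossing 1x4. Involves strand 4? yes. Count so far: 3
Gen 5: crossing 3x2. Involves strand 4? no. Count so far: 3
Gen 6: crossing 1x2. Involves strand 4? no. Count so far: 3
Gen 7: crossing 2x1. Involves strand 4? no. Count so far: 3
Gen 8: crossing 4x1. Involves strand 4? yes. Count so far: 4
Gen 9: crossing 1x4. Involves strand 4? yes. Count so far: 5
Gen 10: crossing 1x2. Involves strand 4? no. Count so far: 5
Gen 11: crossing 2x1. Involves strand 4? no. Count so far: 5
Gen 12: crossing 4x1. Involves strand 4? yes. Count so far: 6

Answer: 6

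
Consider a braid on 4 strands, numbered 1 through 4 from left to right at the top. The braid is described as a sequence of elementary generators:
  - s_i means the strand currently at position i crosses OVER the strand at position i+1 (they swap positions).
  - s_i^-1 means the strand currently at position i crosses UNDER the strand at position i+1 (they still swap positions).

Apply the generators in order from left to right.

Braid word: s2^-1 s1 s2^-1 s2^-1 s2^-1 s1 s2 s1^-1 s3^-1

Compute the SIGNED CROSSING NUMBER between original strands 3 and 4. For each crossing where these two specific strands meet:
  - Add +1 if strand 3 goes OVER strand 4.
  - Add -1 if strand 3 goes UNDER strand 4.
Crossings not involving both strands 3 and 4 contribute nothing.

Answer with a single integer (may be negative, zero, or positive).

Answer: -1

Derivation:
Gen 1: crossing 2x3. Both 3&4? no. Sum: 0
Gen 2: crossing 1x3. Both 3&4? no. Sum: 0
Gen 3: crossing 1x2. Both 3&4? no. Sum: 0
Gen 4: crossing 2x1. Both 3&4? no. Sum: 0
Gen 5: crossing 1x2. Both 3&4? no. Sum: 0
Gen 6: crossing 3x2. Both 3&4? no. Sum: 0
Gen 7: crossing 3x1. Both 3&4? no. Sum: 0
Gen 8: crossing 2x1. Both 3&4? no. Sum: 0
Gen 9: 3 under 4. Both 3&4? yes. Contrib: -1. Sum: -1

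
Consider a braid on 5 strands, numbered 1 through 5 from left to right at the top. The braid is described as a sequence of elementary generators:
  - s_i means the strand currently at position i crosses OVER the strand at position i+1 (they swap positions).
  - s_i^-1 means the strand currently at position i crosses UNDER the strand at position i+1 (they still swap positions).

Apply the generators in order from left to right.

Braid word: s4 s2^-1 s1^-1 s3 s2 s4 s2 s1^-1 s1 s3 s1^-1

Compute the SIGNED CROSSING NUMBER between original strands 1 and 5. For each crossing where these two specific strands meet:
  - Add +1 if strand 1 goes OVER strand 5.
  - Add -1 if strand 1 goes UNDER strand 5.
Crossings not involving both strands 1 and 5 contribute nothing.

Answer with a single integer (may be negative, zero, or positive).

Gen 1: crossing 4x5. Both 1&5? no. Sum: 0
Gen 2: crossing 2x3. Both 1&5? no. Sum: 0
Gen 3: crossing 1x3. Both 1&5? no. Sum: 0
Gen 4: crossing 2x5. Both 1&5? no. Sum: 0
Gen 5: 1 over 5. Both 1&5? yes. Contrib: +1. Sum: 1
Gen 6: crossing 2x4. Both 1&5? no. Sum: 1
Gen 7: 5 over 1. Both 1&5? yes. Contrib: -1. Sum: 0
Gen 8: crossing 3x1. Both 1&5? no. Sum: 0
Gen 9: crossing 1x3. Both 1&5? no. Sum: 0
Gen 10: crossing 5x4. Both 1&5? no. Sum: 0
Gen 11: crossing 3x1. Both 1&5? no. Sum: 0

Answer: 0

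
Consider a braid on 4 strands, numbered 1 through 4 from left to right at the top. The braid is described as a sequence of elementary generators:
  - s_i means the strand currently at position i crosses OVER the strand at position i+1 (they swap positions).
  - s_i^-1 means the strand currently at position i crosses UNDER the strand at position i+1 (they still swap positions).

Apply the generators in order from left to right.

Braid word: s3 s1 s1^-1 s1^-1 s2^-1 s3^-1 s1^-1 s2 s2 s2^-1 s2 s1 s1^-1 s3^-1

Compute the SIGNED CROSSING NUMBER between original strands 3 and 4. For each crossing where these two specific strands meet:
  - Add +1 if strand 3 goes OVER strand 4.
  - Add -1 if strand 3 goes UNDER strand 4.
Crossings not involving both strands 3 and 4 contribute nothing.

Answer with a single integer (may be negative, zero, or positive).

Gen 1: 3 over 4. Both 3&4? yes. Contrib: +1. Sum: 1
Gen 2: crossing 1x2. Both 3&4? no. Sum: 1
Gen 3: crossing 2x1. Both 3&4? no. Sum: 1
Gen 4: crossing 1x2. Both 3&4? no. Sum: 1
Gen 5: crossing 1x4. Both 3&4? no. Sum: 1
Gen 6: crossing 1x3. Both 3&4? no. Sum: 1
Gen 7: crossing 2x4. Both 3&4? no. Sum: 1
Gen 8: crossing 2x3. Both 3&4? no. Sum: 1
Gen 9: crossing 3x2. Both 3&4? no. Sum: 1
Gen 10: crossing 2x3. Both 3&4? no. Sum: 1
Gen 11: crossing 3x2. Both 3&4? no. Sum: 1
Gen 12: crossing 4x2. Both 3&4? no. Sum: 1
Gen 13: crossing 2x4. Both 3&4? no. Sum: 1
Gen 14: crossing 3x1. Both 3&4? no. Sum: 1

Answer: 1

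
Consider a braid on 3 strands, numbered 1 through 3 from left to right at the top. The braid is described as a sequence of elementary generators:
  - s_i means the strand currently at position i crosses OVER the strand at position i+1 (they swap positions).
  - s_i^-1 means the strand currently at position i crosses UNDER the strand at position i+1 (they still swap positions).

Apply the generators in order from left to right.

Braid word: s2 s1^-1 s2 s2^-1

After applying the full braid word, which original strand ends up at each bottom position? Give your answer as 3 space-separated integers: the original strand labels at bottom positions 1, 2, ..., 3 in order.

Answer: 3 1 2

Derivation:
Gen 1 (s2): strand 2 crosses over strand 3. Perm now: [1 3 2]
Gen 2 (s1^-1): strand 1 crosses under strand 3. Perm now: [3 1 2]
Gen 3 (s2): strand 1 crosses over strand 2. Perm now: [3 2 1]
Gen 4 (s2^-1): strand 2 crosses under strand 1. Perm now: [3 1 2]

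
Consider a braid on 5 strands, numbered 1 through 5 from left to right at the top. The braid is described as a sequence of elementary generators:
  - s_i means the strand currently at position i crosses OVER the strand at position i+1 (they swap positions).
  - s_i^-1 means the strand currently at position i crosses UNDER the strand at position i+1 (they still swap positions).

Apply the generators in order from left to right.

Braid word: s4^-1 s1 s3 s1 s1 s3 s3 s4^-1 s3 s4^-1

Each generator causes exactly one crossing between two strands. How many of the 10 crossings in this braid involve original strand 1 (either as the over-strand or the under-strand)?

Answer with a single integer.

Gen 1: crossing 4x5. Involves strand 1? no. Count so far: 0
Gen 2: crossing 1x2. Involves strand 1? yes. Count so far: 1
Gen 3: crossing 3x5. Involves strand 1? no. Count so far: 1
Gen 4: crossing 2x1. Involves strand 1? yes. Count so far: 2
Gen 5: crossing 1x2. Involves strand 1? yes. Count so far: 3
Gen 6: crossing 5x3. Involves strand 1? no. Count so far: 3
Gen 7: crossing 3x5. Involves strand 1? no. Count so far: 3
Gen 8: crossing 3x4. Involves strand 1? no. Count so far: 3
Gen 9: crossing 5x4. Involves strand 1? no. Count so far: 3
Gen 10: crossing 5x3. Involves strand 1? no. Count so far: 3

Answer: 3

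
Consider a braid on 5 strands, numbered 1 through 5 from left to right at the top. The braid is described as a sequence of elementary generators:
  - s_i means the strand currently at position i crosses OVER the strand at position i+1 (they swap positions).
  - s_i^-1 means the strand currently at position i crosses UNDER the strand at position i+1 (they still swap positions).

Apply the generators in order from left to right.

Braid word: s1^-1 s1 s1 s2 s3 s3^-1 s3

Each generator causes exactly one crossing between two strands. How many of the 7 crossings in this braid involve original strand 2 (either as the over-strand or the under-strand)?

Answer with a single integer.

Gen 1: crossing 1x2. Involves strand 2? yes. Count so far: 1
Gen 2: crossing 2x1. Involves strand 2? yes. Count so far: 2
Gen 3: crossing 1x2. Involves strand 2? yes. Count so far: 3
Gen 4: crossing 1x3. Involves strand 2? no. Count so far: 3
Gen 5: crossing 1x4. Involves strand 2? no. Count so far: 3
Gen 6: crossing 4x1. Involves strand 2? no. Count so far: 3
Gen 7: crossing 1x4. Involves strand 2? no. Count so far: 3

Answer: 3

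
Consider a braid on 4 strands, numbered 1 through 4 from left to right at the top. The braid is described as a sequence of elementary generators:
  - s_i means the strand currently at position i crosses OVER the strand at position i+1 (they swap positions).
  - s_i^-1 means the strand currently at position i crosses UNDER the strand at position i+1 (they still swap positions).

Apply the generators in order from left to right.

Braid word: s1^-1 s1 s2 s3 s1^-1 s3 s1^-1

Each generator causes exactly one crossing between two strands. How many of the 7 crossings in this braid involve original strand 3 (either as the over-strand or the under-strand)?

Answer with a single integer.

Answer: 3

Derivation:
Gen 1: crossing 1x2. Involves strand 3? no. Count so far: 0
Gen 2: crossing 2x1. Involves strand 3? no. Count so far: 0
Gen 3: crossing 2x3. Involves strand 3? yes. Count so far: 1
Gen 4: crossing 2x4. Involves strand 3? no. Count so far: 1
Gen 5: crossing 1x3. Involves strand 3? yes. Count so far: 2
Gen 6: crossing 4x2. Involves strand 3? no. Count so far: 2
Gen 7: crossing 3x1. Involves strand 3? yes. Count so far: 3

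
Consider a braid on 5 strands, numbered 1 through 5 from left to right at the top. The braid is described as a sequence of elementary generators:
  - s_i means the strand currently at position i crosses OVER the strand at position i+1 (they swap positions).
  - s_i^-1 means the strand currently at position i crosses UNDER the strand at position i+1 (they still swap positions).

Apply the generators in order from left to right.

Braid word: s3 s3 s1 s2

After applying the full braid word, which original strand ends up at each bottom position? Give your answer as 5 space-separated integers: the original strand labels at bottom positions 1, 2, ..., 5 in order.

Gen 1 (s3): strand 3 crosses over strand 4. Perm now: [1 2 4 3 5]
Gen 2 (s3): strand 4 crosses over strand 3. Perm now: [1 2 3 4 5]
Gen 3 (s1): strand 1 crosses over strand 2. Perm now: [2 1 3 4 5]
Gen 4 (s2): strand 1 crosses over strand 3. Perm now: [2 3 1 4 5]

Answer: 2 3 1 4 5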